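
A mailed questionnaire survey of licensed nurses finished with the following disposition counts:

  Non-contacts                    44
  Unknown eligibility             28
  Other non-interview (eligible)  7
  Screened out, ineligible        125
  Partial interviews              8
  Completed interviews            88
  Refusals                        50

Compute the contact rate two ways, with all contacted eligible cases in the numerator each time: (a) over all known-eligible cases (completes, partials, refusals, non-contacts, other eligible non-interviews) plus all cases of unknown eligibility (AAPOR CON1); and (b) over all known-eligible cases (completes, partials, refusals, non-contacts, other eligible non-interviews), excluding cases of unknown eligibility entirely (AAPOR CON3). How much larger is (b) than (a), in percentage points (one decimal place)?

9.7

Top = 88 + 8 + 50 + 7 = 153
Base = 88 + 8 + 50 + 44 + 7 + 28 = 225
CON1 = 153 / 225 = 0.6800
Base = 88 + 8 + 50 + 44 + 7 = 197
CON3 = 153 / 197 = 0.7766
Difference = 77.66 − 68.00 = 9.66 percentage points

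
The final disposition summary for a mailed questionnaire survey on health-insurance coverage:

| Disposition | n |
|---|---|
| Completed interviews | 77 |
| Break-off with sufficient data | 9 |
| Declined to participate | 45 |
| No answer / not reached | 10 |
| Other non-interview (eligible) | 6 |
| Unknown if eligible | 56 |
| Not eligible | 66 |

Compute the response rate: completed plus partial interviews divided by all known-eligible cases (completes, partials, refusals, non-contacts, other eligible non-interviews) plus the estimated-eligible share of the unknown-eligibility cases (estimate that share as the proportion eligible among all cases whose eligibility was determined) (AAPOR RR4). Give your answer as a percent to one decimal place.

Top → 77 + 9 = 86
Determined eligible → 77 + 9 + 45 + 10 + 6 = 147
e = 147 / (147 + 66) = 147 / 213 = 0.6901
e × U → 0.6901 × 56 = 38.65
Denom → 147 + 38.65 = 185.65
RR4 = 86 / 185.65 = 0.4632

46.3%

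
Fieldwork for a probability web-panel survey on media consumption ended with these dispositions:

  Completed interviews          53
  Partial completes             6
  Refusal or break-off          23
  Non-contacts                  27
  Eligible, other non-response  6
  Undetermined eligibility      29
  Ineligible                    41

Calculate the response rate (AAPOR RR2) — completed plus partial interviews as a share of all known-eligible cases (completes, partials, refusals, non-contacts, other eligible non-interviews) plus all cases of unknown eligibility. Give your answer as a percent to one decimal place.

Num → 53 + 6 = 59
Base → 53 + 6 + 23 + 27 + 6 + 29 = 144
RR2 = 59 / 144 = 0.4097

41.0%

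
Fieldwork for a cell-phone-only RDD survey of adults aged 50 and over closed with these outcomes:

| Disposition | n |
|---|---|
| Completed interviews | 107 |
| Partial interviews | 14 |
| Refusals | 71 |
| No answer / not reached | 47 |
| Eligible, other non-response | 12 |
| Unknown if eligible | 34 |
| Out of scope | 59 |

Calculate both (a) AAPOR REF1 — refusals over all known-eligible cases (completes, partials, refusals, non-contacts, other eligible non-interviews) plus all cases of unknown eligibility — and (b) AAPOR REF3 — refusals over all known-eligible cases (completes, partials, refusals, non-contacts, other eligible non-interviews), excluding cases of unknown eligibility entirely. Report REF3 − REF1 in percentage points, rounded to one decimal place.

Numerator = 71
Denominator = 107 + 14 + 71 + 47 + 12 + 34 = 285
REF1 = 71 / 285 = 0.2491
Denominator = 107 + 14 + 71 + 47 + 12 = 251
REF3 = 71 / 251 = 0.2829
Difference = 28.29 − 24.91 = 3.38 percentage points

3.4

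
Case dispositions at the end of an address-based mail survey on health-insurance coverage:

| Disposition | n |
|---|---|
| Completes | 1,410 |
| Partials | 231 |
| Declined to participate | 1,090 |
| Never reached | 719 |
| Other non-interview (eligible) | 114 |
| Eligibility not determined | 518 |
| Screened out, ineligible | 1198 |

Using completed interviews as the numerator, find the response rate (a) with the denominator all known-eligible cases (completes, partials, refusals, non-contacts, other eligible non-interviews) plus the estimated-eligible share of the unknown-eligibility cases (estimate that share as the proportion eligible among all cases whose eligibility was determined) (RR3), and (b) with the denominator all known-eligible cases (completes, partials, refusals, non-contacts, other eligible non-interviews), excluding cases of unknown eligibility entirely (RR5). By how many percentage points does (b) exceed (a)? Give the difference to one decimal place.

Numerator → 1410
Known eligible → 1410 + 231 + 1090 + 719 + 114 = 3564
e = 3564 / (3564 + 1198) = 3564 / 4762 = 0.7484
e × U → 0.7484 × 518 = 387.67
Denominator → 3564 + 387.67 = 3951.67
RR3 = 1410 / 3951.67 = 0.3568
Denominator → 1410 + 231 + 1090 + 719 + 114 = 3564
RR5 = 1410 / 3564 = 0.3956
Difference = 39.56 − 35.68 = 3.88 percentage points

3.9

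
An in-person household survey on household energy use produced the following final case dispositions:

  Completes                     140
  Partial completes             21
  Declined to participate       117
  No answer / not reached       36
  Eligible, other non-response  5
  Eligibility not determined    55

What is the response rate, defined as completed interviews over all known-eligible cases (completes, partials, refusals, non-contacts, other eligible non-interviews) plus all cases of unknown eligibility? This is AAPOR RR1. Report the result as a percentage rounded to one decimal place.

Numerator = 140
Base = 140 + 21 + 117 + 36 + 5 + 55 = 374
RR1 = 140 / 374 = 0.3743

37.4%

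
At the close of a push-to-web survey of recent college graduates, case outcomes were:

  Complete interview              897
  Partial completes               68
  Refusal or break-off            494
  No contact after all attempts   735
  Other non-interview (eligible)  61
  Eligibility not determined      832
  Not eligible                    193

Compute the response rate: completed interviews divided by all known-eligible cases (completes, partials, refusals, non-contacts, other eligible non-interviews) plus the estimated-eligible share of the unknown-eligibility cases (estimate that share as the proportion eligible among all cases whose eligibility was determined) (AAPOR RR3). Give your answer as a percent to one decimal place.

Numerator: 897
Determined eligible: 897 + 68 + 494 + 735 + 61 = 2255
e = 2255 / (2255 + 193) = 2255 / 2448 = 0.9212
Eligible share of unknowns: 0.9212 × 832 = 766.44
Denom: 2255 + 766.44 = 3021.44
RR3 = 897 / 3021.44 = 0.2969

29.7%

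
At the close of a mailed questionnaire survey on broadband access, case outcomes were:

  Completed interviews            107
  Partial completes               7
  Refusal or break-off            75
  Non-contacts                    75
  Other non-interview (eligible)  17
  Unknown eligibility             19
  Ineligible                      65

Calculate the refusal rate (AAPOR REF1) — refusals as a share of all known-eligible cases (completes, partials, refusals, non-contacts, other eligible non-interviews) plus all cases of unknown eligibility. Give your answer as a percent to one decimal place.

25.0%

Num = 75
Denom = 107 + 7 + 75 + 75 + 17 + 19 = 300
REF1 = 75 / 300 = 0.2500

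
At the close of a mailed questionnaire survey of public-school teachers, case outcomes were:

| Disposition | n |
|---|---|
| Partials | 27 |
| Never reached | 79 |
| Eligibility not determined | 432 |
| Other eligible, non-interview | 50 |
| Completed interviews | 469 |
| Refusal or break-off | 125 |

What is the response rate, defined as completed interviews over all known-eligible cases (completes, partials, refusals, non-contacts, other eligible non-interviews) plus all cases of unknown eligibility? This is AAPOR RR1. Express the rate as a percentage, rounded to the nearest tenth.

39.7%

Num: 469
Denominator: 469 + 27 + 125 + 79 + 50 + 432 = 1182
RR1 = 469 / 1182 = 0.3968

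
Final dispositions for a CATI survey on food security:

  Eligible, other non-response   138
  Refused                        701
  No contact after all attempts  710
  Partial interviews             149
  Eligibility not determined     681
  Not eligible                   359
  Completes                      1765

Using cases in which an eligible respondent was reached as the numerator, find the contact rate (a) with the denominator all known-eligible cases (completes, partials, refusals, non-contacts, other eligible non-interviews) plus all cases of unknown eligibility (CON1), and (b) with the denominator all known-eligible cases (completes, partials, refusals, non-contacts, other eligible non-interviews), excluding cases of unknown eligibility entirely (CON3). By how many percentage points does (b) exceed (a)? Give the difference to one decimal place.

13.1

Top: 1765 + 149 + 701 + 138 = 2753
Base: 1765 + 149 + 701 + 710 + 138 + 681 = 4144
CON1 = 2753 / 4144 = 0.6643
Base: 1765 + 149 + 701 + 710 + 138 = 3463
CON3 = 2753 / 3463 = 0.7950
Difference = 79.50 − 66.43 = 13.07 percentage points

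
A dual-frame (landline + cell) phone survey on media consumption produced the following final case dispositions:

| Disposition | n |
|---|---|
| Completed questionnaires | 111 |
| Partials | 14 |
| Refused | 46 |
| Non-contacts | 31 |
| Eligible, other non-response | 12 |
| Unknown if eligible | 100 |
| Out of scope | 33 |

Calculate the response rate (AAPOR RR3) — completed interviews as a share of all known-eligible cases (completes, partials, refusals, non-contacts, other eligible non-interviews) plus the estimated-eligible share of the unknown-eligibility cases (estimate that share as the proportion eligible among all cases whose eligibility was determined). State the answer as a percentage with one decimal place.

36.9%

Top = 111
Known eligible = 111 + 14 + 46 + 31 + 12 = 214
e = 214 / (214 + 33) = 214 / 247 = 0.8664
Eligible share of unknowns = 0.8664 × 100 = 86.64
Base = 214 + 86.64 = 300.64
RR3 = 111 / 300.64 = 0.3692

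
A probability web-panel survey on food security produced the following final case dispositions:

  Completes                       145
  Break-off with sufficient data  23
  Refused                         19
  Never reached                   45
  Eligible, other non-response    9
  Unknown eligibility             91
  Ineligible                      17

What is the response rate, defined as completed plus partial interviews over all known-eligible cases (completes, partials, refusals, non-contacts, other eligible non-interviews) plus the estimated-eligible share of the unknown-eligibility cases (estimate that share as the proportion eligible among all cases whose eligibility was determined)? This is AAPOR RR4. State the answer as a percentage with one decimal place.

51.5%

Top = 145 + 23 = 168
Eligible (known) = 145 + 23 + 19 + 45 + 9 = 241
e = 241 / (241 + 17) = 241 / 258 = 0.9341
Estimated eligible among unknowns = 0.9341 × 91 = 85.00
Denominator = 241 + 85.00 = 326.00
RR4 = 168 / 326.00 = 0.5153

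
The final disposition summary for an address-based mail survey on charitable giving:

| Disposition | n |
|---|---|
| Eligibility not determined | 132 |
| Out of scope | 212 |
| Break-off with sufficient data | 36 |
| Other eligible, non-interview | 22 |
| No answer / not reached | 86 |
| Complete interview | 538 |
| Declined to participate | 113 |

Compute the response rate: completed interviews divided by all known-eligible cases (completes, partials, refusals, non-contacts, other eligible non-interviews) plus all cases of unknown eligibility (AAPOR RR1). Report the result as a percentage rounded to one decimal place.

Num = 538
Denom = 538 + 36 + 113 + 86 + 22 + 132 = 927
RR1 = 538 / 927 = 0.5804

58.0%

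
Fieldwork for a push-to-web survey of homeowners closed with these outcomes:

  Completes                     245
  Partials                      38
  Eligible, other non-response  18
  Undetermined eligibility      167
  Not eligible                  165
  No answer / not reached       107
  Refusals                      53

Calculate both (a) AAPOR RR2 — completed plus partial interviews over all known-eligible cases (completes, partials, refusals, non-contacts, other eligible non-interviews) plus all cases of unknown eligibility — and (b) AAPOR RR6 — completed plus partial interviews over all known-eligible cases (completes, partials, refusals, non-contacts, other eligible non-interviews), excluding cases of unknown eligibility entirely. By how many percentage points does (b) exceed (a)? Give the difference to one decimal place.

Numerator → 245 + 38 = 283
Base → 245 + 38 + 53 + 107 + 18 + 167 = 628
RR2 = 283 / 628 = 0.4506
Base → 245 + 38 + 53 + 107 + 18 = 461
RR6 = 283 / 461 = 0.6139
Difference = 61.39 − 45.06 = 16.33 percentage points

16.3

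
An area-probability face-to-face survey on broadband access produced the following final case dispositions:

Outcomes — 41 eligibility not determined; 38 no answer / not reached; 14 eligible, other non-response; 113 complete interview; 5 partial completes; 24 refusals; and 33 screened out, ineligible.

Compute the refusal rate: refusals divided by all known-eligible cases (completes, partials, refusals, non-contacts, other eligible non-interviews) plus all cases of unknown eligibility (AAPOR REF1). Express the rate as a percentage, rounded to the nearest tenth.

10.2%

Numerator: 24
Base: 113 + 5 + 24 + 38 + 14 + 41 = 235
REF1 = 24 / 235 = 0.1021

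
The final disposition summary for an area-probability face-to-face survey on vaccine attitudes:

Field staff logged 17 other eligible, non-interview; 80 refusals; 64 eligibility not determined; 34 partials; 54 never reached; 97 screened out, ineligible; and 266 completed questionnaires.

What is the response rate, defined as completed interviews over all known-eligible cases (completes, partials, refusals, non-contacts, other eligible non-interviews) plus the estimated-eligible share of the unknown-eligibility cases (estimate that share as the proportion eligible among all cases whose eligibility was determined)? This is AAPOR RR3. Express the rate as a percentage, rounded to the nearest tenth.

Top → 266
Determined eligible → 266 + 34 + 80 + 54 + 17 = 451
e = 451 / (451 + 97) = 451 / 548 = 0.8230
Eligible share of unknowns → 0.8230 × 64 = 52.67
Denominator → 451 + 52.67 = 503.67
RR3 = 266 / 503.67 = 0.5281

52.8%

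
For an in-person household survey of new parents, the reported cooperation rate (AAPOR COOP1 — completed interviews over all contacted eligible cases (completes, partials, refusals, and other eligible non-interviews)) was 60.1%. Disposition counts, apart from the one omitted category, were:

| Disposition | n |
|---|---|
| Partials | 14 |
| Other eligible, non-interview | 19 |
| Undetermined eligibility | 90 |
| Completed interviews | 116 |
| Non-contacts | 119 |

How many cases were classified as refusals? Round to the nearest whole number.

COOP1 = 116 / D = 0.601
D = 116 / 0.601 = 193.0
Remaining denominator categories sum to 149
refusals = 193.0 − 149 ≈ 44

44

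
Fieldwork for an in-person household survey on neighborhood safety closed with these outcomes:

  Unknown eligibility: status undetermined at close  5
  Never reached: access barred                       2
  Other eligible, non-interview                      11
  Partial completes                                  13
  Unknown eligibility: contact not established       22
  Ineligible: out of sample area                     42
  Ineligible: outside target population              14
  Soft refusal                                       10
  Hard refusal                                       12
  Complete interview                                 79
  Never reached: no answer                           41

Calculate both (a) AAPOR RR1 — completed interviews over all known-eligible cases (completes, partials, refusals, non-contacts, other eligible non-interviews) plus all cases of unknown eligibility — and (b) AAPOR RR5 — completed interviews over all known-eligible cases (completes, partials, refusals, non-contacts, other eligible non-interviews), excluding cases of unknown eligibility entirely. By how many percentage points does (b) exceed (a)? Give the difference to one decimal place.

6.5

Declined to participate = 12 + 10 = 22
Non-contacts = 41 + 2 = 43
Unknown if eligible = 22 + 5 = 27
Out of scope = 14 + 42 = 56
Num → 79
Denominator → 79 + 13 + 22 + 43 + 11 + 27 = 195
RR1 = 79 / 195 = 0.4051
Denominator → 79 + 13 + 22 + 43 + 11 = 168
RR5 = 79 / 168 = 0.4702
Difference = 47.02 − 40.51 = 6.51 percentage points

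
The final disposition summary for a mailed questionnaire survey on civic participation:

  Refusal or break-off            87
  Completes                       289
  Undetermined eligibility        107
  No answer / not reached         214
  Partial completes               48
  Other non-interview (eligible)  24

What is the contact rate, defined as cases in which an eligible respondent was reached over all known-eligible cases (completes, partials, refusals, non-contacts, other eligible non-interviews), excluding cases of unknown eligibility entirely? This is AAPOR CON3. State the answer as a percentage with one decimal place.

Num → 289 + 48 + 87 + 24 = 448
Denom → 289 + 48 + 87 + 214 + 24 = 662
CON3 = 448 / 662 = 0.6767

67.7%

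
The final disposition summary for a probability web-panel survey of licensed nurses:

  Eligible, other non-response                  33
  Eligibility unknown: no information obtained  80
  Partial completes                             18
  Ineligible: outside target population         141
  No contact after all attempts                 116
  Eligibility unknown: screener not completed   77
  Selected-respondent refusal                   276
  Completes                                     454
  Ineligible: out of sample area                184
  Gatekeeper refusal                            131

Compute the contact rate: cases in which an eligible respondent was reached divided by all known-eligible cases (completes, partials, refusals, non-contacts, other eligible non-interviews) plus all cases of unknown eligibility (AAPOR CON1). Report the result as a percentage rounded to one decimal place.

77.0%

Declined to participate = 131 + 276 = 407
Unknown if eligible = 77 + 80 = 157
Screened out, ineligible = 141 + 184 = 325
Num: 454 + 18 + 407 + 33 = 912
Denominator: 454 + 18 + 407 + 116 + 33 + 157 = 1185
CON1 = 912 / 1185 = 0.7696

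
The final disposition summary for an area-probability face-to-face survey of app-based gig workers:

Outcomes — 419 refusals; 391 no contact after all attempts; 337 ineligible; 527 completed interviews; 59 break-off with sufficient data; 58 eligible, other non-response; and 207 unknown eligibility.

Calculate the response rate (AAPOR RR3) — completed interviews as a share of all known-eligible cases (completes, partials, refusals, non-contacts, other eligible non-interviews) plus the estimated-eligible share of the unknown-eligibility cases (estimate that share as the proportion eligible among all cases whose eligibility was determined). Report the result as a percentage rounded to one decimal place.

Numerator = 527
Determined eligible = 527 + 59 + 419 + 391 + 58 = 1454
e = 1454 / (1454 + 337) = 1454 / 1791 = 0.8118
e × U = 0.8118 × 207 = 168.04
Denom = 1454 + 168.04 = 1622.04
RR3 = 527 / 1622.04 = 0.3249

32.5%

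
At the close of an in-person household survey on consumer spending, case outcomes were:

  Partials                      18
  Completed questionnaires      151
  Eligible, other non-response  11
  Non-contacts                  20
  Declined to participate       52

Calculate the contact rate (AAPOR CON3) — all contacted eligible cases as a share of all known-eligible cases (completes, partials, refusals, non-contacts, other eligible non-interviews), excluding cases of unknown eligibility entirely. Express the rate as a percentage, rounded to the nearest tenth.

Num: 151 + 18 + 52 + 11 = 232
Denominator: 151 + 18 + 52 + 20 + 11 = 252
CON3 = 232 / 252 = 0.9206

92.1%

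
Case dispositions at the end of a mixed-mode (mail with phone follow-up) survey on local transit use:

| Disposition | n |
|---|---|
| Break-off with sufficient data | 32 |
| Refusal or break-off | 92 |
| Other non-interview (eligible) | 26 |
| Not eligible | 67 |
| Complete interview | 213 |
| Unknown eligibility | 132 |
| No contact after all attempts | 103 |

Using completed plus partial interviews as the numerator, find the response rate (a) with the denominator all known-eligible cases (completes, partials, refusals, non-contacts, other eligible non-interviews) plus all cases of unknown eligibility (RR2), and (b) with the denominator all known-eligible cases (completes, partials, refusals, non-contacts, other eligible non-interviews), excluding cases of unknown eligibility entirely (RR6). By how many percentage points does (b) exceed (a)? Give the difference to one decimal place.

Numerator → 213 + 32 = 245
Denom → 213 + 32 + 92 + 103 + 26 + 132 = 598
RR2 = 245 / 598 = 0.4097
Denom → 213 + 32 + 92 + 103 + 26 = 466
RR6 = 245 / 466 = 0.5258
Difference = 52.58 − 40.97 = 11.61 percentage points

11.6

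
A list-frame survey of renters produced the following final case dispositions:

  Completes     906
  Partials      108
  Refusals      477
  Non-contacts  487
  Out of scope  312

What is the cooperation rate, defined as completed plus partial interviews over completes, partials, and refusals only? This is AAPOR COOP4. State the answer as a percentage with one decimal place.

Numerator = 906 + 108 = 1014
Base = 906 + 108 + 477 = 1491
COOP4 = 1014 / 1491 = 0.6801

68.0%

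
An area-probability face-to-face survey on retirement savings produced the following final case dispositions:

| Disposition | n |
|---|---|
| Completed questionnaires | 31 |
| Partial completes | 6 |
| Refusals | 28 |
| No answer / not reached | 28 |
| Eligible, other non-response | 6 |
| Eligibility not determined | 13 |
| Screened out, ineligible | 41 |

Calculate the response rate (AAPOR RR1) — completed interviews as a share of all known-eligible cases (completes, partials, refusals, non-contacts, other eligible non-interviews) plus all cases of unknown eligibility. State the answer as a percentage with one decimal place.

Top = 31
Denominator = 31 + 6 + 28 + 28 + 6 + 13 = 112
RR1 = 31 / 112 = 0.2768

27.7%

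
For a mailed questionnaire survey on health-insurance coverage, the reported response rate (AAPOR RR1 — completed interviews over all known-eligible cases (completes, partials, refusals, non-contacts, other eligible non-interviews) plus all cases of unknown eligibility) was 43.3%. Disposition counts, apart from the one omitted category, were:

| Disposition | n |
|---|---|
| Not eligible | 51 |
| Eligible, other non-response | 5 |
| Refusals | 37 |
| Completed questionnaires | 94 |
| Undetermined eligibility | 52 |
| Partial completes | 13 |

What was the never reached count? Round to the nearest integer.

16

RR1 = 94 / D = 0.433
D = 94 / 0.433 = 217.1
Rest of base = 201
never reached = 217.1 − 201 ≈ 16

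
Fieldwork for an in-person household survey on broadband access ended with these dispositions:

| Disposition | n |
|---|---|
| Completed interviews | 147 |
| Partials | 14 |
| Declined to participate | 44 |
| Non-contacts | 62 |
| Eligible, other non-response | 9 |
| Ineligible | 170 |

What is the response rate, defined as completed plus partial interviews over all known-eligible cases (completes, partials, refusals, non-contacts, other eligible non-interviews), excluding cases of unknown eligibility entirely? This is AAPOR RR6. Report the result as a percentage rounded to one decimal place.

58.3%

Top = 147 + 14 = 161
Base = 147 + 14 + 44 + 62 + 9 = 276
RR6 = 161 / 276 = 0.5833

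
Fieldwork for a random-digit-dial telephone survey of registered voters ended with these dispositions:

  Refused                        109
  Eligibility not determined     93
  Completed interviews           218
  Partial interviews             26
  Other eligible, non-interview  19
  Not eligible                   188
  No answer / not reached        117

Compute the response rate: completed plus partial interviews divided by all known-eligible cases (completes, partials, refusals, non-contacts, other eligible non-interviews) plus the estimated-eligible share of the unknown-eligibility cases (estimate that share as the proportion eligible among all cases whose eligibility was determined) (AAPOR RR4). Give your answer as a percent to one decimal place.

Top → 218 + 26 = 244
Known eligible → 218 + 26 + 109 + 117 + 19 = 489
e = 489 / (489 + 188) = 489 / 677 = 0.7223
e × U → 0.7223 × 93 = 67.17
Base → 489 + 67.17 = 556.17
RR4 = 244 / 556.17 = 0.4387

43.9%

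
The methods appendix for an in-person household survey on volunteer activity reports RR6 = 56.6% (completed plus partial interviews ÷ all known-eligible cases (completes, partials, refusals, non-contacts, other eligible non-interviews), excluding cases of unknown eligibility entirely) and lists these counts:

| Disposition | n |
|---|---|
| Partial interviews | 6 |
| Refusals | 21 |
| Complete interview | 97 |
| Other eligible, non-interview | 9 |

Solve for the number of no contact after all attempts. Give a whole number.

Numerator: 97 + 6 = 103
RR6 = 103 / D = 0.566
D = 103 / 0.566 = 182.0
Other denominator terms total 133
no contact after all attempts = 182.0 − 133 ≈ 49

49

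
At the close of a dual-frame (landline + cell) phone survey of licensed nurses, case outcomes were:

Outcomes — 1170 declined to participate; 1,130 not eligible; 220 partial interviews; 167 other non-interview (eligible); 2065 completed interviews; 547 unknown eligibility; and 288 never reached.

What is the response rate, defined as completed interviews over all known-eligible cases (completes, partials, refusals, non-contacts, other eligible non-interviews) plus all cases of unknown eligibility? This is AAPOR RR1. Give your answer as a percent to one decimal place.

46.3%

Numerator = 2065
Base = 2065 + 220 + 1170 + 288 + 167 + 547 = 4457
RR1 = 2065 / 4457 = 0.4633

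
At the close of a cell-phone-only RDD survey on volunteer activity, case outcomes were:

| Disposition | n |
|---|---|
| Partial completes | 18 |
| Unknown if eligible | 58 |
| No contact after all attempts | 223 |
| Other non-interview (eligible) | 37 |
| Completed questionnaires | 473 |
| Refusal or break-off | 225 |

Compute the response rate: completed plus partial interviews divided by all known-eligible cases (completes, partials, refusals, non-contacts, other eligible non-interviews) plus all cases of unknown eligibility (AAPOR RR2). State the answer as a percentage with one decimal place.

Top = 473 + 18 = 491
Base = 473 + 18 + 225 + 223 + 37 + 58 = 1034
RR2 = 491 / 1034 = 0.4749

47.5%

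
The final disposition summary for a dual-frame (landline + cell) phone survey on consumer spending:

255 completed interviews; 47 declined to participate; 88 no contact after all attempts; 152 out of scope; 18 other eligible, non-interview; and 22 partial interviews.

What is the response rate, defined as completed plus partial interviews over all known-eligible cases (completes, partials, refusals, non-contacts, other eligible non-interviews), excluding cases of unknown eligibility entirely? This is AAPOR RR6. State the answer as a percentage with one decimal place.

64.4%

Top: 255 + 22 = 277
Denom: 255 + 22 + 47 + 88 + 18 = 430
RR6 = 277 / 430 = 0.6442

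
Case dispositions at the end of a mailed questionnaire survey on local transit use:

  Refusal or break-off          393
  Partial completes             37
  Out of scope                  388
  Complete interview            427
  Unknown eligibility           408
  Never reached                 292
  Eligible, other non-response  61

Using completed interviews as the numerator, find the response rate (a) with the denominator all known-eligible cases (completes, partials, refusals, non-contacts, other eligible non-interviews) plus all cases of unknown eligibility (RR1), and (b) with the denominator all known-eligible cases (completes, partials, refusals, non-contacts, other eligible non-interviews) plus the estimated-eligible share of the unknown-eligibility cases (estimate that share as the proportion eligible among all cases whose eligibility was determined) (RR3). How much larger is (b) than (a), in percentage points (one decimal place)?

Numerator → 427
Denom → 427 + 37 + 393 + 292 + 61 + 408 = 1618
RR1 = 427 / 1618 = 0.2639
Known eligible → 427 + 37 + 393 + 292 + 61 = 1210
e = 1210 / (1210 + 388) = 1210 / 1598 = 0.7572
Estimated eligible among unknowns → 0.7572 × 408 = 308.94
Denom → 1210 + 308.94 = 1518.94
RR3 = 427 / 1518.94 = 0.2811
Difference = 28.11 − 26.39 = 1.72 percentage points

1.7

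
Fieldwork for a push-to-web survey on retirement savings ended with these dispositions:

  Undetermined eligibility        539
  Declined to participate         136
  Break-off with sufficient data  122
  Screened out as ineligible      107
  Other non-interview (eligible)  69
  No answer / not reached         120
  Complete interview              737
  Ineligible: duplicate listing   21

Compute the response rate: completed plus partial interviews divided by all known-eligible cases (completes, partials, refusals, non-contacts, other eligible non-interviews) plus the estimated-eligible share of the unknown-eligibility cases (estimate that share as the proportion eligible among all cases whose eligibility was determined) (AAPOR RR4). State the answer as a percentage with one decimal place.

51.4%

Out of scope = 107 + 21 = 128
Numerator: 737 + 122 = 859
Known eligible: 737 + 122 + 136 + 120 + 69 = 1184
e = 1184 / (1184 + 128) = 1184 / 1312 = 0.9024
e × U: 0.9024 × 539 = 486.39
Denominator: 1184 + 486.39 = 1670.39
RR4 = 859 / 1670.39 = 0.5143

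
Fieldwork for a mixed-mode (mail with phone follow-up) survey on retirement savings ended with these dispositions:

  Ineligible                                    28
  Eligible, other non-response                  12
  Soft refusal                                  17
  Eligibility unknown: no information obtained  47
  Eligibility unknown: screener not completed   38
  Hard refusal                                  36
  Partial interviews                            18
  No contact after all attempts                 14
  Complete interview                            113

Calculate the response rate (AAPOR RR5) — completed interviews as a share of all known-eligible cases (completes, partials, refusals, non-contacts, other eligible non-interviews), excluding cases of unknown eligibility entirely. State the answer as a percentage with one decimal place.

Refused = 36 + 17 = 53
Undetermined eligibility = 38 + 47 = 85
Num: 113
Denominator: 113 + 18 + 53 + 14 + 12 = 210
RR5 = 113 / 210 = 0.5381

53.8%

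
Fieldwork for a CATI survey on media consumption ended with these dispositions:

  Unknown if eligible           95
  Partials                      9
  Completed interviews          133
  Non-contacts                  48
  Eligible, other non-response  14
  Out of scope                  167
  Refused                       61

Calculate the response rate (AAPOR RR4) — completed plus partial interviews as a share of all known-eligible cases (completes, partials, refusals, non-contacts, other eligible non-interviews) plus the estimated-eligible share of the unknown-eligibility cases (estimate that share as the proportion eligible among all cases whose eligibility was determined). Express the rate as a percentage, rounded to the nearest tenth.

43.9%

Numerator = 133 + 9 = 142
Eligible (known) = 133 + 9 + 61 + 48 + 14 = 265
e = 265 / (265 + 167) = 265 / 432 = 0.6134
Eligible share of unknowns = 0.6134 × 95 = 58.27
Denominator = 265 + 58.27 = 323.27
RR4 = 142 / 323.27 = 0.4393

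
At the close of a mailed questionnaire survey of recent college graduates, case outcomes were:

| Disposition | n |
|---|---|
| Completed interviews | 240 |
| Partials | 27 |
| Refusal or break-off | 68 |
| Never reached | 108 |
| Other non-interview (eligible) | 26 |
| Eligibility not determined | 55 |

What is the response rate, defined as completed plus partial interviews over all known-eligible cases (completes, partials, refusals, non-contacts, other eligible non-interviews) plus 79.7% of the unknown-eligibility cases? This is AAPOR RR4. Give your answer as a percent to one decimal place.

Top = 240 + 27 = 267
Known eligible = 240 + 27 + 68 + 108 + 26 = 469
e × U = 0.7970 × 55 = 43.84
Denominator = 469 + 43.84 = 512.84
RR4 = 267 / 512.84 = 0.5206

52.1%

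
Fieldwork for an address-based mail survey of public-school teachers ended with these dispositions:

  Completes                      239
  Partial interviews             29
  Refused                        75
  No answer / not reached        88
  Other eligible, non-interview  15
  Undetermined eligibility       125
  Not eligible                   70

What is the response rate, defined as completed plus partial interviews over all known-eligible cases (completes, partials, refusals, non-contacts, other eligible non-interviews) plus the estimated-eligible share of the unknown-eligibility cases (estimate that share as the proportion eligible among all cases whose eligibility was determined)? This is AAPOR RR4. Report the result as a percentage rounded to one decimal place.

Num: 239 + 29 = 268
Known eligible: 239 + 29 + 75 + 88 + 15 = 446
e = 446 / (446 + 70) = 446 / 516 = 0.8643
Eligible share of unknowns: 0.8643 × 125 = 108.04
Base: 446 + 108.04 = 554.04
RR4 = 268 / 554.04 = 0.4837

48.4%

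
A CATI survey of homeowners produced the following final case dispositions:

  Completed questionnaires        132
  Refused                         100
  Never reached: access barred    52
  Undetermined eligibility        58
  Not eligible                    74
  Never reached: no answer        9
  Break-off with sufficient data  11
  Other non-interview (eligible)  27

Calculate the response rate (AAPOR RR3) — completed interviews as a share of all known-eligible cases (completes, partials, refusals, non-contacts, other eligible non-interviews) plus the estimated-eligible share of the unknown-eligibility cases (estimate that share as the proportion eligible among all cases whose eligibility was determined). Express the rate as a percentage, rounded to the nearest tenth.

34.9%

Non-contacts = 9 + 52 = 61
Numerator = 132
Eligible (known) = 132 + 11 + 100 + 61 + 27 = 331
e = 331 / (331 + 74) = 331 / 405 = 0.8173
Eligible share of unknowns = 0.8173 × 58 = 47.40
Denominator = 331 + 47.40 = 378.40
RR3 = 132 / 378.40 = 0.3488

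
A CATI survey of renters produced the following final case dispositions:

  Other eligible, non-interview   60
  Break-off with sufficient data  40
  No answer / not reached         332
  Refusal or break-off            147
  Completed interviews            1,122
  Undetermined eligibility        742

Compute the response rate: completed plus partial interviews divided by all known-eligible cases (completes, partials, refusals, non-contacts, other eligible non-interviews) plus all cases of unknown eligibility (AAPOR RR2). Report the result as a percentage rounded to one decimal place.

Top = 1122 + 40 = 1162
Denom = 1122 + 40 + 147 + 332 + 60 + 742 = 2443
RR2 = 1162 / 2443 = 0.4756

47.6%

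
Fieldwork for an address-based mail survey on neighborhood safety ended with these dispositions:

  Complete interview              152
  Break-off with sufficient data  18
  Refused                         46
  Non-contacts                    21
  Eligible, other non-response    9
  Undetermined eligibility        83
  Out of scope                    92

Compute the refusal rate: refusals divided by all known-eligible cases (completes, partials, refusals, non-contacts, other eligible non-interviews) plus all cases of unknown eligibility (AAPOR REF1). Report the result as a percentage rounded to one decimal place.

Top: 46
Denominator: 152 + 18 + 46 + 21 + 9 + 83 = 329
REF1 = 46 / 329 = 0.1398

14.0%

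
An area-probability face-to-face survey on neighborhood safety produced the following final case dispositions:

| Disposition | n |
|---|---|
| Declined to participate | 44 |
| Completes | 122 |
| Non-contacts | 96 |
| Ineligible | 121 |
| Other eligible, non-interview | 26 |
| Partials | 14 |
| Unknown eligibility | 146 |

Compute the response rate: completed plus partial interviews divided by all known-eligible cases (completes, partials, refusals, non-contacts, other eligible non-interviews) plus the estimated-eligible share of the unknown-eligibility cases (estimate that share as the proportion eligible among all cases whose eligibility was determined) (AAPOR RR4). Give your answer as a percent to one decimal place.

33.5%

Top = 122 + 14 = 136
Eligible (known) = 122 + 14 + 44 + 96 + 26 = 302
e = 302 / (302 + 121) = 302 / 423 = 0.7139
Eligible share of unknowns = 0.7139 × 146 = 104.23
Denom = 302 + 104.23 = 406.23
RR4 = 136 / 406.23 = 0.3348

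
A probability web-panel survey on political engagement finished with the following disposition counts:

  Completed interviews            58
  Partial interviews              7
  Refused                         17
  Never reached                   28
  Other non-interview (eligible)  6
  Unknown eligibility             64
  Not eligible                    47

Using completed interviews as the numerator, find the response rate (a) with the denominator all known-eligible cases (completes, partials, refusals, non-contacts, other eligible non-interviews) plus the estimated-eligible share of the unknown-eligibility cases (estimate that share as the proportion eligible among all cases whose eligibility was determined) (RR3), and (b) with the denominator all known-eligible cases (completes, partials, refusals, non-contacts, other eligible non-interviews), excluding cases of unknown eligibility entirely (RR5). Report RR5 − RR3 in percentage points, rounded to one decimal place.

14.1

Num = 58
Known eligible = 58 + 7 + 17 + 28 + 6 = 116
e = 116 / (116 + 47) = 116 / 163 = 0.7117
Estimated eligible among unknowns = 0.7117 × 64 = 45.55
Denom = 116 + 45.55 = 161.55
RR3 = 58 / 161.55 = 0.3590
Denom = 58 + 7 + 17 + 28 + 6 = 116
RR5 = 58 / 116 = 0.5000
Difference = 50.00 − 35.90 = 14.10 percentage points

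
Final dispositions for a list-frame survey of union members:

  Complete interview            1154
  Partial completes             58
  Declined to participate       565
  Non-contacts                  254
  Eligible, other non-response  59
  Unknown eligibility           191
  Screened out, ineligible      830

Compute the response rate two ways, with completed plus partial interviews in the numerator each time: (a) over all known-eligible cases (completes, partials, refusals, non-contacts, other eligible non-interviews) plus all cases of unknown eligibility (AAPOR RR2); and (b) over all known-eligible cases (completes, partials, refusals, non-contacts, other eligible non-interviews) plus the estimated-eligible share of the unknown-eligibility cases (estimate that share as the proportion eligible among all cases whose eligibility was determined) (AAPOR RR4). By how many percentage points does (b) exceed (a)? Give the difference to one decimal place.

1.3

Numerator: 1154 + 58 = 1212
Base: 1154 + 58 + 565 + 254 + 59 + 191 = 2281
RR2 = 1212 / 2281 = 0.5313
Eligible (known): 1154 + 58 + 565 + 254 + 59 = 2090
e = 2090 / (2090 + 830) = 2090 / 2920 = 0.7158
e × U: 0.7158 × 191 = 136.72
Base: 2090 + 136.72 = 2226.72
RR4 = 1212 / 2226.72 = 0.5443
Difference = 54.43 − 53.13 = 1.30 percentage points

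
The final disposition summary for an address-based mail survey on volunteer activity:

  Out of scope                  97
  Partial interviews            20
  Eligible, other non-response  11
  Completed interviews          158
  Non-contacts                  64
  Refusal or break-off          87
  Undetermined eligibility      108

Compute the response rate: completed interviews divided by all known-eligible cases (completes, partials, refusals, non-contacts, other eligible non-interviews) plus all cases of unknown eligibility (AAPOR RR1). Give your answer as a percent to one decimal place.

Top: 158
Denominator: 158 + 20 + 87 + 64 + 11 + 108 = 448
RR1 = 158 / 448 = 0.3527

35.3%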